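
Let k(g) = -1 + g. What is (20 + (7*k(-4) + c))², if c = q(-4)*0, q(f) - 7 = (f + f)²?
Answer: 225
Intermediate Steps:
q(f) = 7 + 4*f² (q(f) = 7 + (f + f)² = 7 + (2*f)² = 7 + 4*f²)
c = 0 (c = (7 + 4*(-4)²)*0 = (7 + 4*16)*0 = (7 + 64)*0 = 71*0 = 0)
(20 + (7*k(-4) + c))² = (20 + (7*(-1 - 4) + 0))² = (20 + (7*(-5) + 0))² = (20 + (-35 + 0))² = (20 - 35)² = (-15)² = 225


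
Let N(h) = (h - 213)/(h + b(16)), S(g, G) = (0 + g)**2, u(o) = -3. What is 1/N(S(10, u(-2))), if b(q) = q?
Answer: -116/113 ≈ -1.0265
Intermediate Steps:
S(g, G) = g**2
N(h) = (-213 + h)/(16 + h) (N(h) = (h - 213)/(h + 16) = (-213 + h)/(16 + h))
1/N(S(10, u(-2))) = 1/((-213 + 10**2)/(16 + 10**2)) = 1/((-213 + 100)/(16 + 100)) = 1/(-113/116) = -116/113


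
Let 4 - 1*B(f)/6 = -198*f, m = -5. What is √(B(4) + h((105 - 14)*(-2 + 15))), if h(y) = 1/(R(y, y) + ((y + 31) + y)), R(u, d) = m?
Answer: √6831667414/1196 ≈ 69.109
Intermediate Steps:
B(f) = 24 + 1188*f (B(f) = 24 - (-1188)*f = 24 + 1188*f)
R(u, d) = -5
h(y) = 1/(26 + 2*y) (h(y) = 1/(-5 + ((y + 31) + y)) = 1/(-5 + ((31 + y) + y)) = 1/(-5 + (31 + 2*y)) = 1/(26 + 2*y))
√(B(4) + h((105 - 14)*(-2 + 15))) = √((24 + 1188*4) + 1/(2*(13 + (105 - 14)*(-2 + 15)))) = √((24 + 4752) + 1/(2*(13 + 91*13))) = √(4776 + 1/(2*(13 + 1183))) = √(4776 + (½)/1196) = √(4776 + (½)*(1/1196)) = √(4776 + 1/2392) = √(11424193/2392) = √6831667414/1196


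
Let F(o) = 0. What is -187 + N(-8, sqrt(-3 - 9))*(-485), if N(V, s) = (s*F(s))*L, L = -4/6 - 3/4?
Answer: -187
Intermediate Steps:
L = -17/12 (L = -4*1/6 - 3*1/4 = -2/3 - 3/4 = -17/12 ≈ -1.4167)
N(V, s) = 0 (N(V, s) = (s*0)*(-17/12) = 0*(-17/12) = 0)
-187 + N(-8, sqrt(-3 - 9))*(-485) = -187 + 0*(-485) = -187 + 0 = -187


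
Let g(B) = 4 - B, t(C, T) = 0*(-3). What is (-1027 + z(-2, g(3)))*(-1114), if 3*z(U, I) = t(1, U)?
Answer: 1144078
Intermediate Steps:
t(C, T) = 0
z(U, I) = 0 (z(U, I) = (⅓)*0 = 0)
(-1027 + z(-2, g(3)))*(-1114) = (-1027 + 0)*(-1114) = -1027*(-1114) = 1144078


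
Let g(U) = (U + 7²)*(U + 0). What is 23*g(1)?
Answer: 1150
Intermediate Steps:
g(U) = U*(49 + U) (g(U) = (U + 49)*U = (49 + U)*U = U*(49 + U))
23*g(1) = 23*(1*(49 + 1)) = 23*(1*50) = 23*50 = 1150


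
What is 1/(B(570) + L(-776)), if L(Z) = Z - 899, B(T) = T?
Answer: -1/1105 ≈ -0.00090498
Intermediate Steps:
L(Z) = -899 + Z
1/(B(570) + L(-776)) = 1/(570 + (-899 - 776)) = 1/(570 - 1675) = 1/(-1105) = -1/1105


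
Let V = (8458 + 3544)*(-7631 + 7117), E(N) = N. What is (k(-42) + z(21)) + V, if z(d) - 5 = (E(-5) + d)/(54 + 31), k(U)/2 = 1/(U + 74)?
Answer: -8389870939/1360 ≈ -6.1690e+6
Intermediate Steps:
k(U) = 2/(74 + U) (k(U) = 2/(U + 74) = 2/(74 + U))
V = -6169028 (V = 12002*(-514) = -6169028)
z(d) = 84/17 + d/85 (z(d) = 5 + (-5 + d)/(54 + 31) = 5 + (-5 + d)/85 = 5 + (-5 + d)*(1/85) = 5 + (-1/17 + d/85) = 84/17 + d/85)
(k(-42) + z(21)) + V = (2/(74 - 42) + (84/17 + (1/85)*21)) - 6169028 = (2/32 + (84/17 + 21/85)) - 6169028 = (2*(1/32) + 441/85) - 6169028 = (1/16 + 441/85) - 6169028 = 7141/1360 - 6169028 = -8389870939/1360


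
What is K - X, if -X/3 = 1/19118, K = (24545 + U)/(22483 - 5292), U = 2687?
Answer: 520672949/328657538 ≈ 1.5842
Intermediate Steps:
K = 27232/17191 (K = (24545 + 2687)/(22483 - 5292) = 27232/17191 ≈ 1.5841)
X = -3/19118 ≈ -0.00015692
K - X = 27232/17191 - 1*(-3/19118) = 27232/17191 + 3/19118 = 520672949/328657538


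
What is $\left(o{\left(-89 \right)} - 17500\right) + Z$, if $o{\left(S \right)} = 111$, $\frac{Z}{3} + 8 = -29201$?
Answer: $-105016$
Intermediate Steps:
$Z = -87627$ ($Z = -24 + 3 \left(-29201\right) = -24 - 87603 = -87627$)
$\left(o{\left(-89 \right)} - 17500\right) + Z = \left(111 - 17500\right) - 87627 = -17389 - 87627 = -105016$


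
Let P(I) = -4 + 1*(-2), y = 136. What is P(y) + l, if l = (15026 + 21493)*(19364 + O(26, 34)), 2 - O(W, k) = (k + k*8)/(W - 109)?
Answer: 58711011498/83 ≈ 7.0736e+8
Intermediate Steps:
O(W, k) = 2 - 9*k/(-109 + W) (O(W, k) = 2 - (k + k*8)/(W - 109) = 2 - (k + 8*k)/(-109 + W) = 2 - 9*k/(-109 + W))
P(I) = -6 (P(I) = -4 - 2 = -6)
l = 58711011996/83 (l = (15026 + 21493)*(19364 + (-218 - 9*34 + 2*26)/(-109 + 26)) = 36519*(19364 + (-218 - 306 + 52)/(-83)) = 36519*(19364 - 1/83*(-472)) = 36519*(19364 + 472/83) = 36519*(1607684/83) = 58711011996/83 ≈ 7.0736e+8)
P(y) + l = -6 + 58711011996/83 = 58711011498/83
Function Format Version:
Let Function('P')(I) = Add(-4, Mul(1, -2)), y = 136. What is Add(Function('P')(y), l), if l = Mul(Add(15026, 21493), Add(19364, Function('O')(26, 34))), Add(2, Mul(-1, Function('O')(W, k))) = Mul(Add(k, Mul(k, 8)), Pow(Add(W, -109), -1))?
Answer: Rational(58711011498, 83) ≈ 7.0736e+8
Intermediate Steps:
Function('O')(W, k) = Add(2, Mul(-9, k, Pow(Add(-109, W), -1))) (Function('O')(W, k) = Add(2, Mul(-1, Mul(Add(k, Mul(k, 8)), Pow(Add(W, -109), -1)))) = Add(2, Mul(-1, Mul(Add(k, Mul(8, k)), Pow(Add(-109, W), -1)))) = Add(2, Mul(-1, Mul(Mul(9, k), Pow(Add(-109, W), -1)))) = Add(2, Mul(-1, Mul(9, k, Pow(Add(-109, W), -1)))) = Add(2, Mul(-9, k, Pow(Add(-109, W), -1))))
Function('P')(I) = -6 (Function('P')(I) = Add(-4, -2) = -6)
l = Rational(58711011996, 83) (l = Mul(Add(15026, 21493), Add(19364, Mul(Pow(Add(-109, 26), -1), Add(-218, Mul(-9, 34), Mul(2, 26))))) = Mul(36519, Add(19364, Mul(Pow(-83, -1), Add(-218, -306, 52)))) = Mul(36519, Add(19364, Mul(Rational(-1, 83), -472))) = Mul(36519, Add(19364, Rational(472, 83))) = Mul(36519, Rational(1607684, 83)) = Rational(58711011996, 83) ≈ 7.0736e+8)
Add(Function('P')(y), l) = Add(-6, Rational(58711011996, 83)) = Rational(58711011498, 83)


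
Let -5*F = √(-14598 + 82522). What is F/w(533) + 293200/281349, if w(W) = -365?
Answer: 293200/281349 + 2*√16981/1825 ≈ 1.1849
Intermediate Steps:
F = -2*√16981/5 (F = -√(-14598 + 82522)/5 = -2*√16981/5 ≈ -52.124)
F/w(533) + 293200/281349 = -2*√16981/5/(-365) + 293200/281349 = -2*√16981/5*(-1/365) + 293200*(1/281349) = 2*√16981/1825 + 293200/281349 = 293200/281349 + 2*√16981/1825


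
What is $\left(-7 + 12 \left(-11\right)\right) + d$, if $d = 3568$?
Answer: $3429$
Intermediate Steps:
$\left(-7 + 12 \left(-11\right)\right) + d = \left(-7 + 12 \left(-11\right)\right) + 3568 = \left(-7 - 132\right) + 3568 = -139 + 3568 = 3429$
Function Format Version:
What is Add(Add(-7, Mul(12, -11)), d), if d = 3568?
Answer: 3429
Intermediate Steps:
Add(Add(-7, Mul(12, -11)), d) = Add(Add(-7, Mul(12, -11)), 3568) = Add(Add(-7, -132), 3568) = Add(-139, 3568) = 3429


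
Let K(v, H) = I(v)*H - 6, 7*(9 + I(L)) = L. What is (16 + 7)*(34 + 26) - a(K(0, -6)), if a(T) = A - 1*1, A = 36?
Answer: 1345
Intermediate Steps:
I(L) = -9 + L/7
K(v, H) = -6 + H*(-9 + v/7) (K(v, H) = (-9 + v/7)*H - 6 = H*(-9 + v/7) - 6 = -6 + H*(-9 + v/7))
a(T) = 35 (a(T) = 36 - 1*1 = 36 - 1 = 35)
(16 + 7)*(34 + 26) - a(K(0, -6)) = (16 + 7)*(34 + 26) - 1*35 = 23*60 - 35 = 1380 - 35 = 1345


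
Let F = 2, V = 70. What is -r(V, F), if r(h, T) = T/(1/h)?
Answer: -140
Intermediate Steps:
r(h, T) = T*h
-r(V, F) = -2*70 = -1*140 = -140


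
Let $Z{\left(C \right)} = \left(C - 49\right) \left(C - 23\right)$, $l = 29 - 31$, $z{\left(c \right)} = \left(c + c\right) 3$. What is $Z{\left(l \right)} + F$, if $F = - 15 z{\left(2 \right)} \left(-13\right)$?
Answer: $3615$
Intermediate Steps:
$z{\left(c \right)} = 6 c$ ($z{\left(c \right)} = 2 c 3 = 6 c$)
$l = -2$ ($l = 29 - 31 = -2$)
$Z{\left(C \right)} = \left(-49 + C\right) \left(-23 + C\right)$
$F = 2340$ ($F = - 15 \cdot 6 \cdot 2 \left(-13\right) = \left(-15\right) 12 \left(-13\right) = \left(-180\right) \left(-13\right) = 2340$)
$Z{\left(l \right)} + F = \left(1127 + \left(-2\right)^{2} - -144\right) + 2340 = \left(1127 + 4 + 144\right) + 2340 = 1275 + 2340 = 3615$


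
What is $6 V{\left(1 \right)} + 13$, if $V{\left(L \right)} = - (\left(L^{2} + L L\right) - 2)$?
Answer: $13$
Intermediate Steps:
$V{\left(L \right)} = 2 - 2 L^{2}$ ($V{\left(L \right)} = - (\left(L^{2} + L^{2}\right) - 2) = - (2 L^{2} - 2) = - (-2 + 2 L^{2}) = 2 - 2 L^{2}$)
$6 V{\left(1 \right)} + 13 = 6 \left(2 - 2 \cdot 1^{2}\right) + 13 = 6 \left(2 - 2\right) + 13 = 6 \cdot 0 + 13 = 0 + 13 = 13$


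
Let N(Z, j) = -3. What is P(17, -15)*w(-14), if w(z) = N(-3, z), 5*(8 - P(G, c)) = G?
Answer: -69/5 ≈ -13.800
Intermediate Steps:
P(G, c) = 8 - G/5
w(z) = -3
P(17, -15)*w(-14) = (8 - 1/5*17)*(-3) = (8 - 17/5)*(-3) = (23/5)*(-3) = -69/5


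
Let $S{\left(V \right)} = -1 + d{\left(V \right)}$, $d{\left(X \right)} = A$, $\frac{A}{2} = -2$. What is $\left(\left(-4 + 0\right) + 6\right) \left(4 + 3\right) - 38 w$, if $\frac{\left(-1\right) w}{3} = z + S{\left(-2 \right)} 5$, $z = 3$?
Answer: $-2494$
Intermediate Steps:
$A = -4$ ($A = 2 \left(-2\right) = -4$)
$d{\left(X \right)} = -4$
$S{\left(V \right)} = -5$ ($S{\left(V \right)} = -1 - 4 = -5$)
$w = 66$ ($w = - 3 \left(3 - 25\right) = \left(-3\right) \left(-22\right) = 66$)
$\left(\left(-4 + 0\right) + 6\right) \left(4 + 3\right) - 38 w = \left(\left(-4 + 0\right) + 6\right) \left(4 + 3\right) - 2508 = \left(-4 + 6\right) 7 - 2508 = 2 \cdot 7 - 2508 = 14 - 2508 = -2494$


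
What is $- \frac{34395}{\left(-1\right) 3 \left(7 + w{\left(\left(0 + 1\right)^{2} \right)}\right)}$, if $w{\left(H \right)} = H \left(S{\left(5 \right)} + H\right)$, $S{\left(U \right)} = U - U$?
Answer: $\frac{11465}{8} \approx 1433.1$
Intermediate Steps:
$S{\left(U \right)} = 0$
$w{\left(H \right)} = H^{2}$ ($w{\left(H \right)} = H \left(0 + H\right) = H H = H^{2}$)
$- \frac{34395}{\left(-1\right) 3 \left(7 + w{\left(\left(0 + 1\right)^{2} \right)}\right)} = - \frac{34395}{\left(-1\right) 3 \left(7 + \left(\left(0 + 1\right)^{2}\right)^{2}\right)} = - \frac{34395}{\left(-3\right) \left(7 + \left(1^{2}\right)^{2}\right)} = - \frac{34395}{\left(-3\right) \left(7 + 1^{2}\right)} = - \frac{34395}{\left(-3\right) \left(7 + 1\right)} = - \frac{34395}{\left(-3\right) 8} = - \frac{34395}{-24} = \left(-34395\right) \left(- \frac{1}{24}\right) = \frac{11465}{8}$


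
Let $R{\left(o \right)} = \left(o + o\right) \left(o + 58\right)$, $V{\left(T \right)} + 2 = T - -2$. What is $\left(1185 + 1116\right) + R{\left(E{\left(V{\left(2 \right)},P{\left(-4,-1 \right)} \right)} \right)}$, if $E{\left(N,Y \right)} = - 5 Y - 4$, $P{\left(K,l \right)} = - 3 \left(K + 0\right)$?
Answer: $3069$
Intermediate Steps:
$P{\left(K,l \right)} = - 3 K$
$V{\left(T \right)} = T$ ($V{\left(T \right)} = -2 + \left(T - -2\right) = -2 + \left(T + 2\right) = -2 + \left(2 + T\right) = T$)
$E{\left(N,Y \right)} = -4 - 5 Y$
$R{\left(o \right)} = 2 o \left(58 + o\right)$
$\left(1185 + 1116\right) + R{\left(E{\left(V{\left(2 \right)},P{\left(-4,-1 \right)} \right)} \right)} = \left(1185 + 1116\right) + 2 \left(-4 - 5 \left(\left(-3\right) \left(-4\right)\right)\right) \left(58 - \left(4 + 5 \left(\left(-3\right) \left(-4\right)\right)\right)\right) = 2301 + 2 \left(-4 - 60\right) \left(58 - 64\right) = 2301 + 2 \left(-64\right) \left(58 - 64\right) = 2301 + 2 \left(-64\right) \left(-6\right) = 2301 + 768 = 3069$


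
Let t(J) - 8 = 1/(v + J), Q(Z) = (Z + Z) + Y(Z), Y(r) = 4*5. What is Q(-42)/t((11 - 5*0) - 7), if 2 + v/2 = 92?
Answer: -11776/1473 ≈ -7.9946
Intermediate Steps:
Y(r) = 20
v = 180 (v = -4 + 2*92 = -4 + 184 = 180)
Q(Z) = 20 + 2*Z (Q(Z) = (Z + Z) + 20 = 2*Z + 20 = 20 + 2*Z)
t(J) = 8 + 1/(180 + J)
Q(-42)/t((11 - 5*0) - 7) = (20 + 2*(-42))/(((1441 + 8*((11 - 5*0) - 7))/(180 + ((11 - 5*0) - 7)))) = (20 - 84)/(((1441 + 8*((11 + 0) - 7))/(180 + ((11 + 0) - 7)))) = -64*(180 + (11 - 7))/(1441 + 8*(11 - 7)) = -64*(180 + 4)/(1441 + 8*4) = -64*184/(1441 + 32) = -64/((1/184)*1473) = -64/1473/184 = -64*184/1473 = -11776/1473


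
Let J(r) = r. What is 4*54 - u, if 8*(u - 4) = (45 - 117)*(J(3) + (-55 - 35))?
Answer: -571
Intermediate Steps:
u = 787 (u = 4 + ((45 - 117)*(3 + (-55 - 35)))/8 = 4 + (-72*(3 - 90))/8 = 4 + (-72*(-87))/8 = 4 + (1/8)*6264 = 4 + 783 = 787)
4*54 - u = 4*54 - 1*787 = 216 - 787 = -571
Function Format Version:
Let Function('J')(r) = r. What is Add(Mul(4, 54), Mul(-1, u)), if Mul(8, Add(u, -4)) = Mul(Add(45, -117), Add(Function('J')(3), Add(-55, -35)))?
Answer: -571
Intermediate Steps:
u = 787 (u = Add(4, Mul(Rational(1, 8), Mul(Add(45, -117), Add(3, Add(-55, -35))))) = Add(4, Mul(Rational(1, 8), Mul(-72, Add(3, -90)))) = Add(4, Mul(Rational(1, 8), Mul(-72, -87))) = Add(4, Mul(Rational(1, 8), 6264)) = Add(4, 783) = 787)
Add(Mul(4, 54), Mul(-1, u)) = Add(Mul(4, 54), Mul(-1, 787)) = Add(216, -787) = -571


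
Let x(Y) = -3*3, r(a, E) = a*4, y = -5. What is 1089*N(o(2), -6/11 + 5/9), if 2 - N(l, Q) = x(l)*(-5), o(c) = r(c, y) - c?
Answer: -46827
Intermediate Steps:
r(a, E) = 4*a
x(Y) = -9
o(c) = 3*c (o(c) = 4*c - c = 3*c)
N(l, Q) = -43 (N(l, Q) = 2 - (-9)*(-5) = 2 - 1*45 = 2 - 45 = -43)
1089*N(o(2), -6/11 + 5/9) = 1089*(-43) = -46827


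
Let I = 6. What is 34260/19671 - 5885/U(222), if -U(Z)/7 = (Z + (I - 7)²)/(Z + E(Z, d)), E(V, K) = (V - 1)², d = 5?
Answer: 270465453165/1462211 ≈ 1.8497e+5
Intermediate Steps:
E(V, K) = (-1 + V)²
U(Z) = -7*(1 + Z)/(Z + (-1 + Z)²) (U(Z) = -7*(Z + (6 - 7)²)/(Z + (-1 + Z)²) = -7*(Z + (-1)²)/(Z + (-1 + Z)²) = -7*(Z + 1)/(Z + (-1 + Z)²) = -7*(1 + Z)/(Z + (-1 + Z)²))
34260/19671 - 5885/U(222) = 34260/19671 - 5885*(222 + (-1 + 222)²)/(7*(-1 - 1*222)) = 34260*(1/19671) - 5885*(222 + 221²)/(7*(-1 - 222)) = 11420/6557 - 5885/(7*(-223)/(222 + 48841)) = 11420/6557 - 5885/(7*(-223)/49063) = 11420/6557 - 5885/(7*(1/49063)*(-223)) = 11420/6557 - 5885/(-223/7009) = 11420/6557 - 5885*(-7009/223) = 11420/6557 + 41247965/223 = 270465453165/1462211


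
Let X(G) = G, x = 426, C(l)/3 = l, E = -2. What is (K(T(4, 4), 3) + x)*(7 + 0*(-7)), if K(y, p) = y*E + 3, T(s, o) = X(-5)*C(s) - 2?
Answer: 3871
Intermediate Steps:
C(l) = 3*l
T(s, o) = -2 - 15*s (T(s, o) = -15*s - 2 = -2 - 15*s)
K(y, p) = 3 - 2*y (K(y, p) = y*(-2) + 3 = -2*y + 3 = 3 - 2*y)
(K(T(4, 4), 3) + x)*(7 + 0*(-7)) = ((3 - 2*(-2 - 15*4)) + 426)*(7 + 0*(-7)) = ((3 - 2*(-2 - 60)) + 426)*(7 + 0) = ((3 - 2*(-62)) + 426)*7 = ((3 + 124) + 426)*7 = (127 + 426)*7 = 553*7 = 3871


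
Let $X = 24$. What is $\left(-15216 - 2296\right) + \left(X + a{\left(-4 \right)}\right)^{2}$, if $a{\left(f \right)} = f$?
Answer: $-17112$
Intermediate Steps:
$\left(-15216 - 2296\right) + \left(X + a{\left(-4 \right)}\right)^{2} = \left(-15216 - 2296\right) + \left(24 - 4\right)^{2} = -17512 + 20^{2} = -17512 + 400 = -17112$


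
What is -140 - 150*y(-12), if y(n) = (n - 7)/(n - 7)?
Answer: -290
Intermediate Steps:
y(n) = 1 (y(n) = (-7 + n)/(-7 + n) = 1)
-140 - 150*y(-12) = -140 - 150*1 = -140 - 150 = -290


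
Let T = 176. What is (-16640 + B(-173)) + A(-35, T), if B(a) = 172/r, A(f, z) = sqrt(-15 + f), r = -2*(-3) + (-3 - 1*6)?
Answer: -50092/3 + 5*I*sqrt(2) ≈ -16697.0 + 7.0711*I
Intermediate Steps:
r = -3 (r = 6 + (-3 - 6) = 6 - 9 = -3)
B(a) = -172/3 (B(a) = 172/(-3) = 172*(-1/3) = -172/3)
(-16640 + B(-173)) + A(-35, T) = (-16640 - 172/3) + sqrt(-15 - 35) = -50092/3 + sqrt(-50) = -50092/3 + 5*I*sqrt(2)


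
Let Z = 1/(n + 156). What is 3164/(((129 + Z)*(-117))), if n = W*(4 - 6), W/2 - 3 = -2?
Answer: -480928/2294253 ≈ -0.20962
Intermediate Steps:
W = 2 (W = 6 + 2*(-2) = 6 - 4 = 2)
n = -4 (n = 2*(4 - 6) = 2*(-2) = -4)
Z = 1/152 (Z = 1/(-4 + 156) = 1/152 ≈ 0.0065789)
3164/(((129 + Z)*(-117))) = 3164/(((129 + 1/152)*(-117))) = 3164/(((19609/152)*(-117))) = 3164/(-2294253/152) = 3164*(-152/2294253) = -480928/2294253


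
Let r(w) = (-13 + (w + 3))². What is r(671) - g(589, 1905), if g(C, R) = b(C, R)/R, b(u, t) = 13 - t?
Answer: 832336397/1905 ≈ 4.3692e+5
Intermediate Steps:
g(C, R) = (13 - R)/R
r(w) = (-10 + w)² (r(w) = (-13 + (3 + w))² = (-10 + w)²)
r(671) - g(589, 1905) = (-10 + 671)² - (13 - 1*1905)/1905 = 661² - (13 - 1905)/1905 = 436921 - (-1892)/1905 = 436921 - 1*(-1892/1905) = 436921 + 1892/1905 = 832336397/1905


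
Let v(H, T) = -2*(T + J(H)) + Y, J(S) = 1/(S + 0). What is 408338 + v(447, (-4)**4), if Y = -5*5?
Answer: 182287045/447 ≈ 4.0780e+5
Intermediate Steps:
J(S) = 1/S
Y = -25
v(H, T) = -25 - 2*T - 2/H (v(H, T) = -2*(T + 1/H) - 25 = (-2*T - 2/H) - 25 = -25 - 2*T - 2/H)
408338 + v(447, (-4)**4) = 408338 + (-25 - 2*(-4)**4 - 2/447) = 408338 + (-25 - 2*256 - 2*1/447) = 408338 + (-25 - 512 - 2/447) = 408338 - 240041/447 = 182287045/447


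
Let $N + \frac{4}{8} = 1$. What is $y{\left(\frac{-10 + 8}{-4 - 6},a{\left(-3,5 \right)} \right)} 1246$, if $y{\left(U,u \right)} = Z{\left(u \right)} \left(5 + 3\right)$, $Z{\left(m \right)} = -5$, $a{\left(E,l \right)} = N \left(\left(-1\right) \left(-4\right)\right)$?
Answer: $-49840$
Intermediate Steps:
$N = \frac{1}{2}$ ($N = - \frac{1}{2} + 1 = \frac{1}{2} \approx 0.5$)
$a{\left(E,l \right)} = 2$ ($a{\left(E,l \right)} = \frac{\left(-1\right) \left(-4\right)}{2} = \frac{1}{2} \cdot 4 = 2$)
$y{\left(U,u \right)} = -40$ ($y{\left(U,u \right)} = - 5 \left(5 + 3\right) = \left(-5\right) 8 = -40$)
$y{\left(\frac{-10 + 8}{-4 - 6},a{\left(-3,5 \right)} \right)} 1246 = \left(-40\right) 1246 = -49840$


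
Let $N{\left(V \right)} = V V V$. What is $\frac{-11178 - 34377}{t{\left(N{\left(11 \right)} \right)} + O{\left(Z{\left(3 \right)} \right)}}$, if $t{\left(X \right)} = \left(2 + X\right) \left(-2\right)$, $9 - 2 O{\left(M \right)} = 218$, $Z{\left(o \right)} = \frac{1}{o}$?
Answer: $\frac{30370}{1847} \approx 16.443$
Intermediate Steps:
$N{\left(V \right)} = V^{3}$ ($N{\left(V \right)} = V^{2} V = V^{3}$)
$O{\left(M \right)} = - \frac{209}{2}$ ($O{\left(M \right)} = \frac{9}{2} - 109 = - \frac{209}{2}$)
$t{\left(X \right)} = -4 - 2 X$
$\frac{-11178 - 34377}{t{\left(N{\left(11 \right)} \right)} + O{\left(Z{\left(3 \right)} \right)}} = \frac{-11178 - 34377}{\left(-4 - 2 \cdot 11^{3}\right) - \frac{209}{2}} = - \frac{45555}{\left(-4 - 2662\right) - \frac{209}{2}} = - \frac{45555}{-2666 - \frac{209}{2}} = - \frac{45555}{- \frac{5541}{2}} = \left(-45555\right) \left(- \frac{2}{5541}\right) = \frac{30370}{1847}$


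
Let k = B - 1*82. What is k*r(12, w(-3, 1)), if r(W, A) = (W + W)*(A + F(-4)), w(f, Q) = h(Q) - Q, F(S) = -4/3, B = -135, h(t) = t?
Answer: 6944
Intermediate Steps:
F(S) = -4/3 (F(S) = -4*1/3 = -4/3)
w(f, Q) = 0 (w(f, Q) = Q - Q = 0)
k = -217 (k = -135 - 1*82 = -135 - 82 = -217)
r(W, A) = 2*W*(-4/3 + A) (r(W, A) = (W + W)*(A - 4/3) = (2*W)*(-4/3 + A) = 2*W*(-4/3 + A))
k*r(12, w(-3, 1)) = -434*12*(-4 + 3*0)/3 = -434*12*(-4 + 0)/3 = -434*12*(-4)/3 = -217*(-32) = 6944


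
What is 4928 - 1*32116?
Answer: -27188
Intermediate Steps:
4928 - 1*32116 = 4928 - 32116 = -27188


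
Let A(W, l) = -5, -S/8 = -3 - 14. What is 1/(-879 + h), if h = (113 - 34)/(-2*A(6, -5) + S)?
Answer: -146/128255 ≈ -0.0011384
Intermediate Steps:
S = 136 (S = -8*(-3 - 14) = -8*(-17) = 136)
h = 79/146 (h = (113 - 34)/(-2*(-5) + 136) = 79/(10 + 136) = 79/146 ≈ 0.54110)
1/(-879 + h) = 1/(-879 + 79/146) = 1/(-128255/146) = -146/128255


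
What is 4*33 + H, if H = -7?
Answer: 125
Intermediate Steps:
4*33 + H = 4*33 - 7 = 132 - 7 = 125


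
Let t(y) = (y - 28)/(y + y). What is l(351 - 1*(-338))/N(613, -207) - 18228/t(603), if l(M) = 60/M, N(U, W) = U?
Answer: -9284660381076/242855275 ≈ -38231.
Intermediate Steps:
t(y) = (-28 + y)/(2*y) (t(y) = (-28 + y)/((2*y)) = (-28 + y)*(1/(2*y)) = (-28 + y)/(2*y))
l(351 - 1*(-338))/N(613, -207) - 18228/t(603) = (60/(351 - 1*(-338)))/613 - 18228*1206/(-28 + 603) = (60/(351 + 338))*(1/613) - 18228/((½)*(1/603)*575) = (60/689)*(1/613) - 18228/575/1206 = (60*(1/689))*(1/613) - 18228*1206/575 = (60/689)*(1/613) - 21982968/575 = 60/422357 - 21982968/575 = -9284660381076/242855275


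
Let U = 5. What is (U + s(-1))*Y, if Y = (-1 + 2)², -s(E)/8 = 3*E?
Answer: 29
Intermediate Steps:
s(E) = -24*E
Y = 1 (Y = 1² = 1)
(U + s(-1))*Y = (5 - 24*(-1))*1 = (5 + 24)*1 = 29*1 = 29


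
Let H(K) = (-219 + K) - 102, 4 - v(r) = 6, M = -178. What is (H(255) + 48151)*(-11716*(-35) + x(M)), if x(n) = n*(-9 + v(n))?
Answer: 19811885530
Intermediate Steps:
v(r) = -2 (v(r) = 4 - 1*6 = 4 - 6 = -2)
H(K) = -321 + K
x(n) = -11*n (x(n) = n*(-9 - 2) = n*(-11) = -11*n)
(H(255) + 48151)*(-11716*(-35) + x(M)) = ((-321 + 255) + 48151)*(-11716*(-35) - 11*(-178)) = (-66 + 48151)*(410060 + 1958) = 48085*412018 = 19811885530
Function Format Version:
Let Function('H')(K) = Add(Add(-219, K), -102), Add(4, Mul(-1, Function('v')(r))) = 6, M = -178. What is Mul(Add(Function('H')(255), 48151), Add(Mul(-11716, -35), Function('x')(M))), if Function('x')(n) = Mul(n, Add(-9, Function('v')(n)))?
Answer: 19811885530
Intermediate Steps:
Function('v')(r) = -2 (Function('v')(r) = Add(4, Mul(-1, 6)) = Add(4, -6) = -2)
Function('H')(K) = Add(-321, K)
Function('x')(n) = Mul(-11, n) (Function('x')(n) = Mul(n, Add(-9, -2)) = Mul(n, -11) = Mul(-11, n))
Mul(Add(Function('H')(255), 48151), Add(Mul(-11716, -35), Function('x')(M))) = Mul(Add(Add(-321, 255), 48151), Add(Mul(-11716, -35), Mul(-11, -178))) = Mul(Add(-66, 48151), Add(410060, 1958)) = Mul(48085, 412018) = 19811885530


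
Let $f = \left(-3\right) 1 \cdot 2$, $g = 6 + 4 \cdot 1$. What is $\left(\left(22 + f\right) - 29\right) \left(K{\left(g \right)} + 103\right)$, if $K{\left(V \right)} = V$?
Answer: $-1469$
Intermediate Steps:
$g = 10$ ($g = 6 + 4 = 10$)
$f = -6$ ($f = \left(-3\right) 2 = -6$)
$\left(\left(22 + f\right) - 29\right) \left(K{\left(g \right)} + 103\right) = \left(\left(22 - 6\right) - 29\right) \left(10 + 103\right) = \left(16 - 29\right) 113 = \left(-13\right) 113 = -1469$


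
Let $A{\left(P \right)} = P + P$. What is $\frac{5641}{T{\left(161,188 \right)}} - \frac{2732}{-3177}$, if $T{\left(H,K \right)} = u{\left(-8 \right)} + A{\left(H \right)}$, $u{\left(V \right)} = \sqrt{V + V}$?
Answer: $\frac{3027008777}{164727450} - \frac{5641 i}{25925} \approx 18.376 - 0.21759 i$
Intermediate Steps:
$A{\left(P \right)} = 2 P$
$u{\left(V \right)} = \sqrt{2} \sqrt{V}$ ($u{\left(V \right)} = \sqrt{2 V} = \sqrt{2} \sqrt{V}$)
$T{\left(H,K \right)} = 2 H + 4 i$ ($T{\left(H,K \right)} = \sqrt{2} \sqrt{-8} + 2 H = \sqrt{2} \cdot 2 i \sqrt{2} + 2 H = 4 i + 2 H = 2 H + 4 i$)
$\frac{5641}{T{\left(161,188 \right)}} - \frac{2732}{-3177} = \frac{5641}{2 \cdot 161 + 4 i} - \frac{2732}{-3177} = \frac{5641}{322 + 4 i} - - \frac{2732}{3177} = 5641 \frac{322 - 4 i}{103700} + \frac{2732}{3177} = \frac{5641 \left(322 - 4 i\right)}{103700} + \frac{2732}{3177} = \frac{2732}{3177} + \frac{5641 \left(322 - 4 i\right)}{103700}$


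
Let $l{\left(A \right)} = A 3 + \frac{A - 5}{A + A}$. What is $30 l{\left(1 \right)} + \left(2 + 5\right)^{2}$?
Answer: $79$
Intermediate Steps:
$l{\left(A \right)} = 3 A + \frac{-5 + A}{2 A}$
$30 l{\left(1 \right)} + \left(2 + 5\right)^{2} = 30 \frac{-5 + 1 \left(1 + 6 \cdot 1\right)}{2 \cdot 1} + \left(2 + 5\right)^{2} = 30 \cdot \frac{1}{2} \cdot 1 \left(-5 + 1 \left(1 + 6\right)\right) + 7^{2} = 30 \cdot \frac{1}{2} \cdot 1 \left(-5 + 1 \cdot 7\right) + 49 = 30 \cdot \frac{1}{2} \cdot 1 \left(-5 + 7\right) + 49 = 30 \cdot \frac{1}{2} \cdot 1 \cdot 2 + 49 = 30 \cdot 1 + 49 = 30 + 49 = 79$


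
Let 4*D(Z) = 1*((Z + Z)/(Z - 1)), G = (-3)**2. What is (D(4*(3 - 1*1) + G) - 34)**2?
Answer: 1147041/1024 ≈ 1120.2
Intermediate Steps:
G = 9
D(Z) = Z/(2*(-1 + Z)) (D(Z) = (1*((Z + Z)/(Z - 1)))/4 = (1*((2*Z)/(-1 + Z)))/4 = (1*(2*Z/(-1 + Z)))/4 = (2*Z/(-1 + Z))/4 = Z/(2*(-1 + Z)))
(D(4*(3 - 1*1) + G) - 34)**2 = ((4*(3 - 1*1) + 9)/(2*(-1 + (4*(3 - 1*1) + 9))) - 34)**2 = ((4*(3 - 1) + 9)/(2*(-1 + (4*(3 - 1) + 9))) - 34)**2 = ((4*2 + 9)/(2*(-1 + (4*2 + 9))) - 34)**2 = ((8 + 9)/(2*(-1 + (8 + 9))) - 34)**2 = ((1/2)*17/(-1 + 17) - 34)**2 = ((1/2)*17/16 - 34)**2 = ((1/2)*17*(1/16) - 34)**2 = (17/32 - 34)**2 = (-1071/32)**2 = 1147041/1024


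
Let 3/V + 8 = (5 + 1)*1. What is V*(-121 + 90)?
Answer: 93/2 ≈ 46.500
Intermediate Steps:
V = -3/2 (V = 3/(-8 + (5 + 1)*1) = 3/(-8 + 6*1) = 3/(-8 + 6) = 3/(-2) = 3*(-½) = -3/2 ≈ -1.5000)
V*(-121 + 90) = -3*(-121 + 90)/2 = -3/2*(-31) = 93/2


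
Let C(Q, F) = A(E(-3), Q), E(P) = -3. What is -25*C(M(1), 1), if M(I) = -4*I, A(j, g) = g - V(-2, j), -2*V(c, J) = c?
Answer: 125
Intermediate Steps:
V(c, J) = -c/2
A(j, g) = -1 + g (A(j, g) = g - (-1)*(-2)/2 = g - 1*1 = g - 1 = -1 + g)
C(Q, F) = -1 + Q
-25*C(M(1), 1) = -25*(-1 - 4*1) = -25*(-1 - 4) = -25*(-5) = 125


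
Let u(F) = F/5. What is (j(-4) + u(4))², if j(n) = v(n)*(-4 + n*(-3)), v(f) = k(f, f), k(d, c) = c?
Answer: 24336/25 ≈ 973.44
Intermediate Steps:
v(f) = f
u(F) = F/5 (u(F) = F*(⅕) = F/5)
j(n) = n*(-4 - 3*n) (j(n) = n*(-4 + n*(-3)) = n*(-4 - 3*n))
(j(-4) + u(4))² = (-1*(-4)*(4 + 3*(-4)) + (⅕)*4)² = (-1*(-4)*(4 - 12) + ⅘)² = (-1*(-4)*(-8) + ⅘)² = (-32 + ⅘)² = (-156/5)² = 24336/25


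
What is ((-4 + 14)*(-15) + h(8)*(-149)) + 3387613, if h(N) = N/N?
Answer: 3387314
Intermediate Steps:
h(N) = 1
((-4 + 14)*(-15) + h(8)*(-149)) + 3387613 = ((-4 + 14)*(-15) + 1*(-149)) + 3387613 = (10*(-15) - 149) + 3387613 = (-150 - 149) + 3387613 = -299 + 3387613 = 3387314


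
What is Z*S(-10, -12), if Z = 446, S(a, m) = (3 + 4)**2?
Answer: 21854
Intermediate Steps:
S(a, m) = 49 (S(a, m) = 7**2 = 49)
Z*S(-10, -12) = 446*49 = 21854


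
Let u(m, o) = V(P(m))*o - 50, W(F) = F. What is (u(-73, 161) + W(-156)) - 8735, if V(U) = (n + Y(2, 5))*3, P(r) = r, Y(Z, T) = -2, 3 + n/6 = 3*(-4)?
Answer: -53377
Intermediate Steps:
n = -90 (n = -18 + 6*(3*(-4)) = -18 + 6*(-12) = -18 - 72 = -90)
V(U) = -276 (V(U) = (-90 - 2)*3 = -92*3 = -276)
u(m, o) = -50 - 276*o (u(m, o) = -276*o - 50 = -50 - 276*o)
(u(-73, 161) + W(-156)) - 8735 = ((-50 - 276*161) - 156) - 8735 = ((-50 - 44436) - 156) - 8735 = (-44486 - 156) - 8735 = -44642 - 8735 = -53377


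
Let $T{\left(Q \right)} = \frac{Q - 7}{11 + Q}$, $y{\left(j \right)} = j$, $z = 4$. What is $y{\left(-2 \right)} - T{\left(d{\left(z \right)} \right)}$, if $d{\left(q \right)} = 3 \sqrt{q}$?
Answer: $- \frac{33}{17} \approx -1.9412$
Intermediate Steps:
$T{\left(Q \right)} = \frac{-7 + Q}{11 + Q}$
$y{\left(-2 \right)} - T{\left(d{\left(z \right)} \right)} = -2 - \frac{-7 + 3 \sqrt{4}}{11 + 3 \sqrt{4}} = -2 - \frac{-7 + 3 \cdot 2}{11 + 3 \cdot 2} = -2 - \frac{-7 + 6}{11 + 6} = -2 - \frac{1}{17} \left(-1\right) = -2 - - \frac{1}{17} = -2 + \frac{1}{17} = - \frac{33}{17}$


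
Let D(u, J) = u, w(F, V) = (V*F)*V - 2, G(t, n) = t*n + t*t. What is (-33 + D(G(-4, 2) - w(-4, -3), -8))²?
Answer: 169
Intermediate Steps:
G(t, n) = t² + n*t (G(t, n) = n*t + t² = t² + n*t)
w(F, V) = -2 + F*V² (w(F, V) = (F*V)*V - 2 = F*V² - 2 = -2 + F*V²)
(-33 + D(G(-4, 2) - w(-4, -3), -8))² = (-33 + (-4*(2 - 4) - (-2 - 4*(-3)²)))² = (-33 + (-4*(-2) - (-2 - 4*9)))² = (-33 + (8 - (-2 - 36)))² = (-33 + (8 - 1*(-38)))² = (-33 + (8 + 38))² = (-33 + 46)² = 13² = 169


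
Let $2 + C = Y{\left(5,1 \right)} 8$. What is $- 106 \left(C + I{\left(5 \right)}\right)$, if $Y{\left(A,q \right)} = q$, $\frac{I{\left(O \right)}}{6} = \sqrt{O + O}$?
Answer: $-636 - 636 \sqrt{10} \approx -2647.2$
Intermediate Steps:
$I{\left(O \right)} = 6 \sqrt{2} \sqrt{O}$ ($I{\left(O \right)} = 6 \sqrt{O + O} = 6 \sqrt{2 O} = 6 \sqrt{2} \sqrt{O}$)
$C = 6$ ($C = -2 + 1 \cdot 8 = -2 + 8 = 6$)
$- 106 \left(C + I{\left(5 \right)}\right) = - 106 \left(6 + 6 \sqrt{2} \sqrt{5}\right) = - 106 \left(6 + 6 \sqrt{10}\right) = -636 - 636 \sqrt{10}$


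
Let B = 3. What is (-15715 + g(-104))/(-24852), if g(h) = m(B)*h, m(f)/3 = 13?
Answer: 19771/24852 ≈ 0.79555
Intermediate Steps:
m(f) = 39 (m(f) = 3*13 = 39)
g(h) = 39*h
(-15715 + g(-104))/(-24852) = (-15715 + 39*(-104))/(-24852) = (-15715 - 4056)*(-1/24852) = -19771*(-1/24852) = 19771/24852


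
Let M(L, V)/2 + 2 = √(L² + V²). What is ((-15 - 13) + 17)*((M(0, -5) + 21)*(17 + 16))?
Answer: -9801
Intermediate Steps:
M(L, V) = -4 + 2*√(L² + V²)
((-15 - 13) + 17)*((M(0, -5) + 21)*(17 + 16)) = ((-15 - 13) + 17)*(((-4 + 2*√(0² + (-5)²)) + 21)*(17 + 16)) = (-28 + 17)*(((-4 + 2*√(0 + 25)) + 21)*33) = -11*((-4 + 2*√25) + 21)*33 = -11*((-4 + 2*5) + 21)*33 = -11*((-4 + 10) + 21)*33 = -11*(6 + 21)*33 = -297*33 = -11*891 = -9801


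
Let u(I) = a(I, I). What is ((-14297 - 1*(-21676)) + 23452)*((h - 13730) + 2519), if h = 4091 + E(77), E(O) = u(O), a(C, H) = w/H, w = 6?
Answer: -16902602454/77 ≈ -2.1951e+8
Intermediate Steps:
a(C, H) = 6/H
u(I) = 6/I
E(O) = 6/O
h = 315013/77 (h = 4091 + 6/77 = 315013/77 ≈ 4091.1)
((-14297 - 1*(-21676)) + 23452)*((h - 13730) + 2519) = ((-14297 - 1*(-21676)) + 23452)*((315013/77 - 13730) + 2519) = ((-14297 + 21676) + 23452)*(-742197/77 + 2519) = (7379 + 23452)*(-548234/77) = 30831*(-548234/77) = -16902602454/77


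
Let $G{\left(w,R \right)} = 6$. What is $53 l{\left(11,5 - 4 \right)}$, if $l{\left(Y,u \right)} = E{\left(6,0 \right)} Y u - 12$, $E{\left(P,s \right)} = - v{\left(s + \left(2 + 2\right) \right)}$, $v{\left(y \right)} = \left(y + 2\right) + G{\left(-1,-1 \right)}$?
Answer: $-7632$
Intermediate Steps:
$v{\left(y \right)} = 8 + y$ ($v{\left(y \right)} = \left(y + 2\right) + 6 = \left(2 + y\right) + 6 = 8 + y$)
$E{\left(P,s \right)} = -12 - s$ ($E{\left(P,s \right)} = - (8 + \left(s + \left(2 + 2\right)\right)) = - (8 + \left(s + 4\right)) = - (8 + \left(4 + s\right)) = - (12 + s) = -12 - s$)
$l{\left(Y,u \right)} = -12 - 12 Y u$ ($l{\left(Y,u \right)} = \left(-12 - 0\right) Y u - 12 = \left(-12 + 0\right) Y u - 12 = - 12 Y u - 12 = -12 - 12 Y u$)
$53 l{\left(11,5 - 4 \right)} = 53 \left(-12 - 132 \left(5 - 4\right)\right) = 53 \left(-12 - 132 \cdot 1\right) = 53 \left(-12 - 132\right) = 53 \left(-144\right) = -7632$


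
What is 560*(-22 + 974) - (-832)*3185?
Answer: 3183040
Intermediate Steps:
560*(-22 + 974) - (-832)*3185 = 560*952 - 1*(-2649920) = 533120 + 2649920 = 3183040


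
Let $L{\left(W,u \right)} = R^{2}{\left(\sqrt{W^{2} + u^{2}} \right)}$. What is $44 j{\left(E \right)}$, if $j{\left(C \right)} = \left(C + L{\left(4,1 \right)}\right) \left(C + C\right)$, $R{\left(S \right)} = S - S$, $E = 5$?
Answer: $2200$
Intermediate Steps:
$R{\left(S \right)} = 0$
$L{\left(W,u \right)} = 0$ ($L{\left(W,u \right)} = 0^{2} = 0$)
$j{\left(C \right)} = 2 C^{2}$ ($j{\left(C \right)} = \left(C + 0\right) \left(C + C\right) = C 2 C = 2 C^{2}$)
$44 j{\left(E \right)} = 44 \cdot 2 \cdot 5^{2} = 44 \cdot 2 \cdot 25 = 44 \cdot 50 = 2200$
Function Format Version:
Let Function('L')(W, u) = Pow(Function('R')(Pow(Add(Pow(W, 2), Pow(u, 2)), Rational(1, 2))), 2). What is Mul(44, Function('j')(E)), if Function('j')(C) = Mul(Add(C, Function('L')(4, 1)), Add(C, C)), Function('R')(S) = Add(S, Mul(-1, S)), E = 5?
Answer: 2200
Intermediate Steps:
Function('R')(S) = 0
Function('L')(W, u) = 0 (Function('L')(W, u) = Pow(0, 2) = 0)
Function('j')(C) = Mul(2, Pow(C, 2)) (Function('j')(C) = Mul(Add(C, 0), Add(C, C)) = Mul(C, Mul(2, C)) = Mul(2, Pow(C, 2)))
Mul(44, Function('j')(E)) = Mul(44, Mul(2, Pow(5, 2))) = Mul(44, Mul(2, 25)) = Mul(44, 50) = 2200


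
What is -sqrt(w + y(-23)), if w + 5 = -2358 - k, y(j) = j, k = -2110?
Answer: -2*I*sqrt(69) ≈ -16.613*I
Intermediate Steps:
w = -253 (w = -5 + (-2358 - 1*(-2110)) = -5 + (-2358 + 2110) = -5 - 248 = -253)
-sqrt(w + y(-23)) = -sqrt(-253 - 23) = -sqrt(-276) = -2*I*sqrt(69)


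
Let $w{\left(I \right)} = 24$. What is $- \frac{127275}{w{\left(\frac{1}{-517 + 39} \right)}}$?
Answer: $- \frac{42425}{8} \approx -5303.1$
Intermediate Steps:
$- \frac{127275}{w{\left(\frac{1}{-517 + 39} \right)}} = - \frac{127275}{24} = \left(-127275\right) \frac{1}{24} = - \frac{42425}{8}$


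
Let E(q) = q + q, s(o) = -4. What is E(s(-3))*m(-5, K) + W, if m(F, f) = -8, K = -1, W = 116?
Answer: 180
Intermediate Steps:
E(q) = 2*q
E(s(-3))*m(-5, K) + W = (2*(-4))*(-8) + 116 = -8*(-8) + 116 = 64 + 116 = 180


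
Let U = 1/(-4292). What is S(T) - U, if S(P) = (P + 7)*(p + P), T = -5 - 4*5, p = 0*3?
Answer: 1931401/4292 ≈ 450.00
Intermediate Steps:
p = 0
T = -25 (T = -5 - 20 = -25)
S(P) = P*(7 + P) (S(P) = (P + 7)*(0 + P) = (7 + P)*P = P*(7 + P))
U = -1/4292 ≈ -0.00023299
S(T) - U = -25*(7 - 25) - 1*(-1/4292) = -25*(-18) + 1/4292 = 450 + 1/4292 = 1931401/4292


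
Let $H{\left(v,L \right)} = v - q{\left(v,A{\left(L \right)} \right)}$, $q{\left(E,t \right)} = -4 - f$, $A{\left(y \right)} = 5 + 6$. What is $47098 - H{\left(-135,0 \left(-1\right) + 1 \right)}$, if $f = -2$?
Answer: $47231$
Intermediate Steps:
$A{\left(y \right)} = 11$
$q{\left(E,t \right)} = -2$ ($q{\left(E,t \right)} = -4 - -2 = -4 + 2 = -2$)
$H{\left(v,L \right)} = 2 + v$ ($H{\left(v,L \right)} = v - -2 = v + 2 = 2 + v$)
$47098 - H{\left(-135,0 \left(-1\right) + 1 \right)} = 47098 - \left(2 - 135\right) = 47098 - -133 = 47098 + 133 = 47231$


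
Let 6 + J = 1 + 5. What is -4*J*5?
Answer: 0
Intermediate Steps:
J = 0 (J = -6 + (1 + 5) = -6 + 6 = 0)
-4*J*5 = -4*0*5 = 0*5 = 0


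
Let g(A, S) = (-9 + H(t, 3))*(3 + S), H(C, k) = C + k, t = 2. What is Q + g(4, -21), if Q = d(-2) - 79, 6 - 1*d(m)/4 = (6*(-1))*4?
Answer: 113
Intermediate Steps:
d(m) = 120 (d(m) = 24 - 4*6*(-1)*4 = 24 - (-24)*4 = 24 - 4*(-24) = 24 + 96 = 120)
g(A, S) = -12 - 4*S (g(A, S) = (-9 + (2 + 3))*(3 + S) = (-9 + 5)*(3 + S) = -4*(3 + S) = -12 - 4*S)
Q = 41 (Q = 120 - 79 = 41)
Q + g(4, -21) = 41 + (-12 - 4*(-21)) = 41 + (-12 + 84) = 41 + 72 = 113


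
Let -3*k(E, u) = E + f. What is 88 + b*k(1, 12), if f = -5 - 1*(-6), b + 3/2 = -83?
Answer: 433/3 ≈ 144.33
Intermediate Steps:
b = -169/2 (b = -3/2 - 83 = -169/2 ≈ -84.500)
f = 1 (f = -5 + 6 = 1)
k(E, u) = -⅓ - E/3 (k(E, u) = -(E + 1)/3 = -(1 + E)/3 = -⅓ - E/3)
88 + b*k(1, 12) = 88 - 169*(-⅓ - ⅓*1)/2 = 88 - 169*(-⅓ - ⅓)/2 = 88 - 169/2*(-⅔) = 88 + 169/3 = 433/3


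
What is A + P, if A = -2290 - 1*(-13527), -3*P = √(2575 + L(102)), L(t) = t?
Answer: 11237 - √2677/3 ≈ 11220.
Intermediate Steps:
P = -√2677/3 (P = -√(2575 + 102)/3 = -√2677/3 ≈ -17.247)
A = 11237 (A = -2290 + 13527 = 11237)
A + P = 11237 - √2677/3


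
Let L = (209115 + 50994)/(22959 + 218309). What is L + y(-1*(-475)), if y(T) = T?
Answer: 114862409/241268 ≈ 476.08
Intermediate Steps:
L = 260109/241268 ≈ 1.0781
L + y(-1*(-475)) = 260109/241268 - 1*(-475) = 260109/241268 + 475 = 114862409/241268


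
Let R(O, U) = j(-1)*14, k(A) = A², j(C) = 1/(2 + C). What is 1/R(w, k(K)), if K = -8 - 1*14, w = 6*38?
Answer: 1/14 ≈ 0.071429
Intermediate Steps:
w = 228
K = -22 (K = -8 - 14 = -22)
R(O, U) = 14 (R(O, U) = 14/(2 - 1) = 14/1 = 1*14 = 14)
1/R(w, k(K)) = 1/14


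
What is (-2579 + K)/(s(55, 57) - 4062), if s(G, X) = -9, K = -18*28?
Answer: 3083/4071 ≈ 0.75731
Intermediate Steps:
K = -504
(-2579 + K)/(s(55, 57) - 4062) = (-2579 - 504)/(-9 - 4062) = -3083/(-4071) = -3083*(-1/4071) = 3083/4071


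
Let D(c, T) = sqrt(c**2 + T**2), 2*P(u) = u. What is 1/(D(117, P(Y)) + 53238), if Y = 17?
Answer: 212952/11337083531 - 2*sqrt(55045)/11337083531 ≈ 1.8742e-5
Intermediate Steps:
P(u) = u/2
D(c, T) = sqrt(T**2 + c**2)
1/(D(117, P(Y)) + 53238) = 1/(sqrt(((1/2)*17)**2 + 117**2) + 53238) = 1/(sqrt((17/2)**2 + 13689) + 53238) = 1/(sqrt(289/4 + 13689) + 53238) = 1/(sqrt(55045/4) + 53238) = 1/(sqrt(55045)/2 + 53238) = 1/(53238 + sqrt(55045)/2)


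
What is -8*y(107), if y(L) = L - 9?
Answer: -784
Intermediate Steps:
y(L) = -9 + L
-8*y(107) = -8*(-9 + 107) = -8*98 = -784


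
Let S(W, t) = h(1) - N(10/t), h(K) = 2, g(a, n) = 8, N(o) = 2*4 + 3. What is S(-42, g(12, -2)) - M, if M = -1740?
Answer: 1731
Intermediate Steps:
N(o) = 11 (N(o) = 8 + 3 = 11)
S(W, t) = -9 (S(W, t) = 2 - 1*11 = 2 - 11 = -9)
S(-42, g(12, -2)) - M = -9 - 1*(-1740) = -9 + 1740 = 1731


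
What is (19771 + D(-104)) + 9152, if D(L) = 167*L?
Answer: 11555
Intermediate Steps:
(19771 + D(-104)) + 9152 = (19771 + 167*(-104)) + 9152 = (19771 - 17368) + 9152 = 2403 + 9152 = 11555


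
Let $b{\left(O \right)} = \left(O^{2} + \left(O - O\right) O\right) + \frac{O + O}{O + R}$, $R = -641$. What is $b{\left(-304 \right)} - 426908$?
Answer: $- \frac{316094332}{945} \approx -3.3449 \cdot 10^{5}$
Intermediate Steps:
$b{\left(O \right)} = O^{2} + \frac{2 O}{-641 + O}$ ($b{\left(O \right)} = \left(O^{2} + \left(O - O\right) O\right) + \frac{O + O}{O - 641} = \left(O^{2} + 0 O\right) + \frac{2 O}{-641 + O} = \left(O^{2} + 0\right) + \frac{2 O}{-641 + O} = O^{2} + \frac{2 O}{-641 + O}$)
$b{\left(-304 \right)} - 426908 = - \frac{304 \left(2 + \left(-304\right)^{2} - -194864\right)}{-641 - 304} - 426908 = - \frac{304 \left(2 + 92416 + 194864\right)}{-945} - 426908 = \left(-304\right) \left(- \frac{1}{945}\right) 287282 - 426908 = \frac{87333728}{945} - 426908 = - \frac{316094332}{945}$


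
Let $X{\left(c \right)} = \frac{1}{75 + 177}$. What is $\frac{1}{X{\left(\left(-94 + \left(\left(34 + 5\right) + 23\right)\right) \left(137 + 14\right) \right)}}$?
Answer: $252$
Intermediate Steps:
$X{\left(c \right)} = \frac{1}{252}$
$\frac{1}{X{\left(\left(-94 + \left(\left(34 + 5\right) + 23\right)\right) \left(137 + 14\right) \right)}} = \frac{1}{\frac{1}{252}} = 252$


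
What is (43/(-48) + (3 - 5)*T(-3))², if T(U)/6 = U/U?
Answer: 383161/2304 ≈ 166.30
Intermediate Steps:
T(U) = 6 (T(U) = 6*(U/U) = 6*1 = 6)
(43/(-48) + (3 - 5)*T(-3))² = (43/(-48) + (3 - 5)*6)² = (43*(-1/48) - 2*6)² = (-43/48 - 12)² = (-619/48)² = 383161/2304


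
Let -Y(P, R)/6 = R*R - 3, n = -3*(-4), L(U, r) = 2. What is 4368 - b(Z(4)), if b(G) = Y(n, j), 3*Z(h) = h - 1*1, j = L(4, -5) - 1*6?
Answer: 4446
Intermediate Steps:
n = 12
j = -4 (j = 2 - 1*6 = 2 - 6 = -4)
Y(P, R) = 18 - 6*R**2 (Y(P, R) = -6*(R*R - 3) = -6*(R**2 - 3) = -6*(-3 + R**2) = 18 - 6*R**2)
Z(h) = -1/3 + h/3 (Z(h) = (h - 1*1)/3 = (h - 1)/3 = (-1 + h)/3 = -1/3 + h/3)
b(G) = -78 (b(G) = 18 - 6*(-4)**2 = 18 - 6*16 = 18 - 96 = -78)
4368 - b(Z(4)) = 4368 - 1*(-78) = 4368 + 78 = 4446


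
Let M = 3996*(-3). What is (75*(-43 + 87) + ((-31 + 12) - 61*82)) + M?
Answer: -13709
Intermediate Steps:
M = -11988
(75*(-43 + 87) + ((-31 + 12) - 61*82)) + M = (75*(-43 + 87) + ((-31 + 12) - 61*82)) - 11988 = (75*44 + (-19 - 5002)) - 11988 = (3300 - 5021) - 11988 = -1721 - 11988 = -13709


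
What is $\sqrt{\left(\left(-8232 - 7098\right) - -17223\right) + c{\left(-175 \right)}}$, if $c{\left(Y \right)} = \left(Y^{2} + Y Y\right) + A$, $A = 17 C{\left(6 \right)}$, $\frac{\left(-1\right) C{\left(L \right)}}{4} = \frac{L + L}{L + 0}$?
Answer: $\sqrt{63007} \approx 251.01$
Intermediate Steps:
$C{\left(L \right)} = -8$ ($C{\left(L \right)} = - 4 \frac{L + L}{L + 0} = - 4 \frac{2 L}{L} = \left(-4\right) 2 = -8$)
$A = -136$ ($A = 17 \left(-8\right) = -136$)
$c{\left(Y \right)} = -136 + 2 Y^{2}$ ($c{\left(Y \right)} = \left(Y^{2} + Y Y\right) - 136 = \left(Y^{2} + Y^{2}\right) - 136 = 2 Y^{2} - 136 = -136 + 2 Y^{2}$)
$\sqrt{\left(\left(-8232 - 7098\right) - -17223\right) + c{\left(-175 \right)}} = \sqrt{\left(\left(-8232 - 7098\right) - -17223\right) - \left(136 - 2 \left(-175\right)^{2}\right)} = \sqrt{\left(\left(-8232 - 7098\right) + 17223\right) + \left(-136 + 2 \cdot 30625\right)} = \sqrt{\left(-15330 + 17223\right) + \left(-136 + 61250\right)} = \sqrt{1893 + 61114} = \sqrt{63007}$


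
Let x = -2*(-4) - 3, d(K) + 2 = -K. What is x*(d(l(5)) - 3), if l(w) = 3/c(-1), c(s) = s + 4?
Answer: -30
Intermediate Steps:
c(s) = 4 + s
l(w) = 1 (l(w) = 3/(4 - 1) = 3/3 = 3*(1/3) = 1)
d(K) = -2 - K
x = 5 (x = 8 - 3 = 5)
x*(d(l(5)) - 3) = 5*((-2 - 1*1) - 3) = 5*((-2 - 1) - 3) = 5*(-3 - 3) = 5*(-6) = -30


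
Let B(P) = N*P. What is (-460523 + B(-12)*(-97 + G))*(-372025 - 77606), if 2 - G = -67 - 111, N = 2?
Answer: 207961081965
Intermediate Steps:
B(P) = 2*P
G = 180 (G = 2 - (-67 - 111) = 2 - 1*(-178) = 2 + 178 = 180)
(-460523 + B(-12)*(-97 + G))*(-372025 - 77606) = (-460523 + (2*(-12))*(-97 + 180))*(-372025 - 77606) = (-460523 - 24*83)*(-449631) = (-460523 - 1992)*(-449631) = -462515*(-449631) = 207961081965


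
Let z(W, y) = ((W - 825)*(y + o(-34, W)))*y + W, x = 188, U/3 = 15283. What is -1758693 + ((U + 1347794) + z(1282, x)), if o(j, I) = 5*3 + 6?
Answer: 17592676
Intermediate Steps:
U = 45849 (U = 3*15283 = 45849)
o(j, I) = 21 (o(j, I) = 15 + 6 = 21)
z(W, y) = W + y*(-825 + W)*(21 + y) (z(W, y) = ((W - 825)*(y + 21))*y + W = ((-825 + W)*(21 + y))*y + W = y*(-825 + W)*(21 + y) + W = W + y*(-825 + W)*(21 + y))
-1758693 + ((U + 1347794) + z(1282, x)) = -1758693 + ((45849 + 1347794) + (1282 - 17325*188 - 825*188² + 1282*188² + 21*1282*188)) = -1758693 + (1393643 + (1282 - 3257100 - 825*35344 + 1282*35344 + 5061336)) = -1758693 + (1393643 + (1282 - 3257100 - 29158800 + 45311008 + 5061336)) = -1758693 + (1393643 + 17957726) = -1758693 + 19351369 = 17592676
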